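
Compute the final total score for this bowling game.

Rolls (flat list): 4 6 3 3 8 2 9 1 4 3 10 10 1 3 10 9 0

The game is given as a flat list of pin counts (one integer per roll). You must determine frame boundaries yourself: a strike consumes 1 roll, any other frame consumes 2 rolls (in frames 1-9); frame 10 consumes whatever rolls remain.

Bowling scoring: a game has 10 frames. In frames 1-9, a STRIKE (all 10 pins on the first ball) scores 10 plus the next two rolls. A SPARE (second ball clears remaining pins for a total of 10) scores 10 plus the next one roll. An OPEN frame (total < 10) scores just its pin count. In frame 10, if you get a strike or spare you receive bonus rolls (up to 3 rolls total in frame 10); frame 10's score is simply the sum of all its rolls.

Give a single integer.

Frame 1: SPARE (4+6=10). 10 + next roll (3) = 13. Cumulative: 13
Frame 2: OPEN (3+3=6). Cumulative: 19
Frame 3: SPARE (8+2=10). 10 + next roll (9) = 19. Cumulative: 38
Frame 4: SPARE (9+1=10). 10 + next roll (4) = 14. Cumulative: 52
Frame 5: OPEN (4+3=7). Cumulative: 59
Frame 6: STRIKE. 10 + next two rolls (10+1) = 21. Cumulative: 80
Frame 7: STRIKE. 10 + next two rolls (1+3) = 14. Cumulative: 94
Frame 8: OPEN (1+3=4). Cumulative: 98
Frame 9: STRIKE. 10 + next two rolls (9+0) = 19. Cumulative: 117
Frame 10: OPEN. Sum of all frame-10 rolls (9+0) = 9. Cumulative: 126

Answer: 126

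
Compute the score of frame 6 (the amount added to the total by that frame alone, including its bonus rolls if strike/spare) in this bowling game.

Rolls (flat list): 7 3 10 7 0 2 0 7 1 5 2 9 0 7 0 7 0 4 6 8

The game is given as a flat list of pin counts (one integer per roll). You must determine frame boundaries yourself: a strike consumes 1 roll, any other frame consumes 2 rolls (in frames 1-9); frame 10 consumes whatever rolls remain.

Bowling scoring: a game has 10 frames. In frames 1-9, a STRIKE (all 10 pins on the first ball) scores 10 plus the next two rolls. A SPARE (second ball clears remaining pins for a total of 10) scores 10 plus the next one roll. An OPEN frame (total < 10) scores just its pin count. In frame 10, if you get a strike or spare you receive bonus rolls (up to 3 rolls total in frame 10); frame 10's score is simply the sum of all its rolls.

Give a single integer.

Answer: 7

Derivation:
Frame 1: SPARE (7+3=10). 10 + next roll (10) = 20. Cumulative: 20
Frame 2: STRIKE. 10 + next two rolls (7+0) = 17. Cumulative: 37
Frame 3: OPEN (7+0=7). Cumulative: 44
Frame 4: OPEN (2+0=2). Cumulative: 46
Frame 5: OPEN (7+1=8). Cumulative: 54
Frame 6: OPEN (5+2=7). Cumulative: 61
Frame 7: OPEN (9+0=9). Cumulative: 70
Frame 8: OPEN (7+0=7). Cumulative: 77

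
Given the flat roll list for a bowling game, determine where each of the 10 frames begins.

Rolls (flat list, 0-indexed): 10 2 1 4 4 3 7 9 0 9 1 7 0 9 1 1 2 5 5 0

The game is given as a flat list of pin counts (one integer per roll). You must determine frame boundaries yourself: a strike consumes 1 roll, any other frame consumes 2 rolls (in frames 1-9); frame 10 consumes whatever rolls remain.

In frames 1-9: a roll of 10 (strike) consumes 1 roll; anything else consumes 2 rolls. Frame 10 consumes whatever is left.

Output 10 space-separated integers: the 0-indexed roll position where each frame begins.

Frame 1 starts at roll index 0: roll=10 (strike), consumes 1 roll
Frame 2 starts at roll index 1: rolls=2,1 (sum=3), consumes 2 rolls
Frame 3 starts at roll index 3: rolls=4,4 (sum=8), consumes 2 rolls
Frame 4 starts at roll index 5: rolls=3,7 (sum=10), consumes 2 rolls
Frame 5 starts at roll index 7: rolls=9,0 (sum=9), consumes 2 rolls
Frame 6 starts at roll index 9: rolls=9,1 (sum=10), consumes 2 rolls
Frame 7 starts at roll index 11: rolls=7,0 (sum=7), consumes 2 rolls
Frame 8 starts at roll index 13: rolls=9,1 (sum=10), consumes 2 rolls
Frame 9 starts at roll index 15: rolls=1,2 (sum=3), consumes 2 rolls
Frame 10 starts at roll index 17: 3 remaining rolls

Answer: 0 1 3 5 7 9 11 13 15 17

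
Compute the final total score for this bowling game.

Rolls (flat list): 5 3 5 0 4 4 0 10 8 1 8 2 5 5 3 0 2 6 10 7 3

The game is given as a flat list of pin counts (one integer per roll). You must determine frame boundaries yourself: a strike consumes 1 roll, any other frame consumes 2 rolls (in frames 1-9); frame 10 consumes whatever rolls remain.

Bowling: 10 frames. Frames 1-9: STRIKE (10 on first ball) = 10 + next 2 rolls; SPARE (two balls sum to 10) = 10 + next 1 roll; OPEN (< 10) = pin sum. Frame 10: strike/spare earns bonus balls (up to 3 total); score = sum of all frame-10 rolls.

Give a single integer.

Frame 1: OPEN (5+3=8). Cumulative: 8
Frame 2: OPEN (5+0=5). Cumulative: 13
Frame 3: OPEN (4+4=8). Cumulative: 21
Frame 4: SPARE (0+10=10). 10 + next roll (8) = 18. Cumulative: 39
Frame 5: OPEN (8+1=9). Cumulative: 48
Frame 6: SPARE (8+2=10). 10 + next roll (5) = 15. Cumulative: 63
Frame 7: SPARE (5+5=10). 10 + next roll (3) = 13. Cumulative: 76
Frame 8: OPEN (3+0=3). Cumulative: 79
Frame 9: OPEN (2+6=8). Cumulative: 87
Frame 10: STRIKE. Sum of all frame-10 rolls (10+7+3) = 20. Cumulative: 107

Answer: 107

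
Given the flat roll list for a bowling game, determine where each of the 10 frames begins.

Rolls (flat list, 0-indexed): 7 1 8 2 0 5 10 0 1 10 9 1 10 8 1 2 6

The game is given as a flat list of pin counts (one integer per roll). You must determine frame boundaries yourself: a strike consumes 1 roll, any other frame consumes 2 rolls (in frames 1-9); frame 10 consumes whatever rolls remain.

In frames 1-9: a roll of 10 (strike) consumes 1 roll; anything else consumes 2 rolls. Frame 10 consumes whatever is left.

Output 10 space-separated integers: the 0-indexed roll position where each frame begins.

Frame 1 starts at roll index 0: rolls=7,1 (sum=8), consumes 2 rolls
Frame 2 starts at roll index 2: rolls=8,2 (sum=10), consumes 2 rolls
Frame 3 starts at roll index 4: rolls=0,5 (sum=5), consumes 2 rolls
Frame 4 starts at roll index 6: roll=10 (strike), consumes 1 roll
Frame 5 starts at roll index 7: rolls=0,1 (sum=1), consumes 2 rolls
Frame 6 starts at roll index 9: roll=10 (strike), consumes 1 roll
Frame 7 starts at roll index 10: rolls=9,1 (sum=10), consumes 2 rolls
Frame 8 starts at roll index 12: roll=10 (strike), consumes 1 roll
Frame 9 starts at roll index 13: rolls=8,1 (sum=9), consumes 2 rolls
Frame 10 starts at roll index 15: 2 remaining rolls

Answer: 0 2 4 6 7 9 10 12 13 15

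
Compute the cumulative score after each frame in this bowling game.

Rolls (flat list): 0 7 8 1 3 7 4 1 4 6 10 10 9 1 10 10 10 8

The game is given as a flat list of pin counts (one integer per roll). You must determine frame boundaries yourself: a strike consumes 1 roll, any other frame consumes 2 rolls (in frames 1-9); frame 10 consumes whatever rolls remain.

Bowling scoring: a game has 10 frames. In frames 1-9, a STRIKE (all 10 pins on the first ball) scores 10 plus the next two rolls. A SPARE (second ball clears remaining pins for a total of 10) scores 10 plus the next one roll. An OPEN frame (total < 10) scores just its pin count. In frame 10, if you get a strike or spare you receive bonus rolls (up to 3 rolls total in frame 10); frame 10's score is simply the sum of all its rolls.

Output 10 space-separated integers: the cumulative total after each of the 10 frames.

Frame 1: OPEN (0+7=7). Cumulative: 7
Frame 2: OPEN (8+1=9). Cumulative: 16
Frame 3: SPARE (3+7=10). 10 + next roll (4) = 14. Cumulative: 30
Frame 4: OPEN (4+1=5). Cumulative: 35
Frame 5: SPARE (4+6=10). 10 + next roll (10) = 20. Cumulative: 55
Frame 6: STRIKE. 10 + next two rolls (10+9) = 29. Cumulative: 84
Frame 7: STRIKE. 10 + next two rolls (9+1) = 20. Cumulative: 104
Frame 8: SPARE (9+1=10). 10 + next roll (10) = 20. Cumulative: 124
Frame 9: STRIKE. 10 + next two rolls (10+10) = 30. Cumulative: 154
Frame 10: STRIKE. Sum of all frame-10 rolls (10+10+8) = 28. Cumulative: 182

Answer: 7 16 30 35 55 84 104 124 154 182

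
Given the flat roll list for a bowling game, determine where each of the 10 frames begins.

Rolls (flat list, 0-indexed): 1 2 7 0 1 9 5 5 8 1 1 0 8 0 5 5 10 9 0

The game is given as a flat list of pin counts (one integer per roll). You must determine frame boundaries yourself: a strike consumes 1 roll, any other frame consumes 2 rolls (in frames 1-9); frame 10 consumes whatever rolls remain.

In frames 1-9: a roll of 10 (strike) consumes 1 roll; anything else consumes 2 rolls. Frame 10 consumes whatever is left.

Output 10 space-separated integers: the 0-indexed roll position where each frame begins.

Frame 1 starts at roll index 0: rolls=1,2 (sum=3), consumes 2 rolls
Frame 2 starts at roll index 2: rolls=7,0 (sum=7), consumes 2 rolls
Frame 3 starts at roll index 4: rolls=1,9 (sum=10), consumes 2 rolls
Frame 4 starts at roll index 6: rolls=5,5 (sum=10), consumes 2 rolls
Frame 5 starts at roll index 8: rolls=8,1 (sum=9), consumes 2 rolls
Frame 6 starts at roll index 10: rolls=1,0 (sum=1), consumes 2 rolls
Frame 7 starts at roll index 12: rolls=8,0 (sum=8), consumes 2 rolls
Frame 8 starts at roll index 14: rolls=5,5 (sum=10), consumes 2 rolls
Frame 9 starts at roll index 16: roll=10 (strike), consumes 1 roll
Frame 10 starts at roll index 17: 2 remaining rolls

Answer: 0 2 4 6 8 10 12 14 16 17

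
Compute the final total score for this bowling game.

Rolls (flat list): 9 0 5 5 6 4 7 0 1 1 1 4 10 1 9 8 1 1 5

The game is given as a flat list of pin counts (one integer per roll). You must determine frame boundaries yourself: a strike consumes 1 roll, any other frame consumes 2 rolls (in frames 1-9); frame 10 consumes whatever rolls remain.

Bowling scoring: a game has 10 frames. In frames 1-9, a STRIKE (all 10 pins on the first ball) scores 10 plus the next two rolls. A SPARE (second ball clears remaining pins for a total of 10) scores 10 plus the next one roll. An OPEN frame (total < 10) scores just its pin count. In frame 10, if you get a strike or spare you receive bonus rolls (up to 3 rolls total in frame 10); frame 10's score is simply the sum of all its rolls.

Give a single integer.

Answer: 109

Derivation:
Frame 1: OPEN (9+0=9). Cumulative: 9
Frame 2: SPARE (5+5=10). 10 + next roll (6) = 16. Cumulative: 25
Frame 3: SPARE (6+4=10). 10 + next roll (7) = 17. Cumulative: 42
Frame 4: OPEN (7+0=7). Cumulative: 49
Frame 5: OPEN (1+1=2). Cumulative: 51
Frame 6: OPEN (1+4=5). Cumulative: 56
Frame 7: STRIKE. 10 + next two rolls (1+9) = 20. Cumulative: 76
Frame 8: SPARE (1+9=10). 10 + next roll (8) = 18. Cumulative: 94
Frame 9: OPEN (8+1=9). Cumulative: 103
Frame 10: OPEN. Sum of all frame-10 rolls (1+5) = 6. Cumulative: 109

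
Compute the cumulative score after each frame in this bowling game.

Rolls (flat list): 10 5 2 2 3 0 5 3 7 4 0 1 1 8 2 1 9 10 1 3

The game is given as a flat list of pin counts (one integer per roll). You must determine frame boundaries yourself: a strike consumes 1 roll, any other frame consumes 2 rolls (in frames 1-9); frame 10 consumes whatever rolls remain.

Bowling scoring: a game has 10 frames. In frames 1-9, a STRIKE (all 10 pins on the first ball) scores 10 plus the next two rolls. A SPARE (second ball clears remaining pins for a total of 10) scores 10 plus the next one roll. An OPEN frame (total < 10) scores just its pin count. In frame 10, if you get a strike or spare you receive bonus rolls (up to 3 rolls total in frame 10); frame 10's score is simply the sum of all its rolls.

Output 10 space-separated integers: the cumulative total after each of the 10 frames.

Answer: 17 24 29 34 48 52 54 65 85 99

Derivation:
Frame 1: STRIKE. 10 + next two rolls (5+2) = 17. Cumulative: 17
Frame 2: OPEN (5+2=7). Cumulative: 24
Frame 3: OPEN (2+3=5). Cumulative: 29
Frame 4: OPEN (0+5=5). Cumulative: 34
Frame 5: SPARE (3+7=10). 10 + next roll (4) = 14. Cumulative: 48
Frame 6: OPEN (4+0=4). Cumulative: 52
Frame 7: OPEN (1+1=2). Cumulative: 54
Frame 8: SPARE (8+2=10). 10 + next roll (1) = 11. Cumulative: 65
Frame 9: SPARE (1+9=10). 10 + next roll (10) = 20. Cumulative: 85
Frame 10: STRIKE. Sum of all frame-10 rolls (10+1+3) = 14. Cumulative: 99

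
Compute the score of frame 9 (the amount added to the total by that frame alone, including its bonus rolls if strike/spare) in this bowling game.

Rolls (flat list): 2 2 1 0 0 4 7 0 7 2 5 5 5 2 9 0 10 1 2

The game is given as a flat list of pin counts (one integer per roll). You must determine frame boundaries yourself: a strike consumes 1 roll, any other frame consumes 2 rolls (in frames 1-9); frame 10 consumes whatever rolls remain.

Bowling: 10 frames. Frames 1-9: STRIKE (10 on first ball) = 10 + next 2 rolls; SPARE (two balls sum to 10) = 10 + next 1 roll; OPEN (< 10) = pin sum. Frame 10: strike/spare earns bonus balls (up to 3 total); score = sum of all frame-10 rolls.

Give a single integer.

Answer: 13

Derivation:
Frame 1: OPEN (2+2=4). Cumulative: 4
Frame 2: OPEN (1+0=1). Cumulative: 5
Frame 3: OPEN (0+4=4). Cumulative: 9
Frame 4: OPEN (7+0=7). Cumulative: 16
Frame 5: OPEN (7+2=9). Cumulative: 25
Frame 6: SPARE (5+5=10). 10 + next roll (5) = 15. Cumulative: 40
Frame 7: OPEN (5+2=7). Cumulative: 47
Frame 8: OPEN (9+0=9). Cumulative: 56
Frame 9: STRIKE. 10 + next two rolls (1+2) = 13. Cumulative: 69
Frame 10: OPEN. Sum of all frame-10 rolls (1+2) = 3. Cumulative: 72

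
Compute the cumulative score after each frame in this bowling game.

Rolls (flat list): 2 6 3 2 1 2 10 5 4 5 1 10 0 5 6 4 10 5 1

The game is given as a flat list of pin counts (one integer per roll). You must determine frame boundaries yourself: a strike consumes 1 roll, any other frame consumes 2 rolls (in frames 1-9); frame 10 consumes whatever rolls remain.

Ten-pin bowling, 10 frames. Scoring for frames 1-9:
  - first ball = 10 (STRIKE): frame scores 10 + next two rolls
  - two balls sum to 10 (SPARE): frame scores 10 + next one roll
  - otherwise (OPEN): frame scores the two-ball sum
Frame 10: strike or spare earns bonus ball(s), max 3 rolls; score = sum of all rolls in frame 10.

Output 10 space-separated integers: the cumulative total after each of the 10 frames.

Frame 1: OPEN (2+6=8). Cumulative: 8
Frame 2: OPEN (3+2=5). Cumulative: 13
Frame 3: OPEN (1+2=3). Cumulative: 16
Frame 4: STRIKE. 10 + next two rolls (5+4) = 19. Cumulative: 35
Frame 5: OPEN (5+4=9). Cumulative: 44
Frame 6: OPEN (5+1=6). Cumulative: 50
Frame 7: STRIKE. 10 + next two rolls (0+5) = 15. Cumulative: 65
Frame 8: OPEN (0+5=5). Cumulative: 70
Frame 9: SPARE (6+4=10). 10 + next roll (10) = 20. Cumulative: 90
Frame 10: STRIKE. Sum of all frame-10 rolls (10+5+1) = 16. Cumulative: 106

Answer: 8 13 16 35 44 50 65 70 90 106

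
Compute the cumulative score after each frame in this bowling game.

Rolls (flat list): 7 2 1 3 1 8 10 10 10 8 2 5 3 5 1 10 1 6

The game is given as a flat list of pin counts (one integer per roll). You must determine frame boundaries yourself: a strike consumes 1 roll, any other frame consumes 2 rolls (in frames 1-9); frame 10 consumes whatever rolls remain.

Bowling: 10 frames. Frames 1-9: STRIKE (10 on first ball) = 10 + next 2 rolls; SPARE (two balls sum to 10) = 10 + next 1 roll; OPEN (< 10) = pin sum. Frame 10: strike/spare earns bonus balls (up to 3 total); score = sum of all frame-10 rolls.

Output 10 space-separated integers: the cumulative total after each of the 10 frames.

Answer: 9 13 22 52 80 100 115 123 129 146

Derivation:
Frame 1: OPEN (7+2=9). Cumulative: 9
Frame 2: OPEN (1+3=4). Cumulative: 13
Frame 3: OPEN (1+8=9). Cumulative: 22
Frame 4: STRIKE. 10 + next two rolls (10+10) = 30. Cumulative: 52
Frame 5: STRIKE. 10 + next two rolls (10+8) = 28. Cumulative: 80
Frame 6: STRIKE. 10 + next two rolls (8+2) = 20. Cumulative: 100
Frame 7: SPARE (8+2=10). 10 + next roll (5) = 15. Cumulative: 115
Frame 8: OPEN (5+3=8). Cumulative: 123
Frame 9: OPEN (5+1=6). Cumulative: 129
Frame 10: STRIKE. Sum of all frame-10 rolls (10+1+6) = 17. Cumulative: 146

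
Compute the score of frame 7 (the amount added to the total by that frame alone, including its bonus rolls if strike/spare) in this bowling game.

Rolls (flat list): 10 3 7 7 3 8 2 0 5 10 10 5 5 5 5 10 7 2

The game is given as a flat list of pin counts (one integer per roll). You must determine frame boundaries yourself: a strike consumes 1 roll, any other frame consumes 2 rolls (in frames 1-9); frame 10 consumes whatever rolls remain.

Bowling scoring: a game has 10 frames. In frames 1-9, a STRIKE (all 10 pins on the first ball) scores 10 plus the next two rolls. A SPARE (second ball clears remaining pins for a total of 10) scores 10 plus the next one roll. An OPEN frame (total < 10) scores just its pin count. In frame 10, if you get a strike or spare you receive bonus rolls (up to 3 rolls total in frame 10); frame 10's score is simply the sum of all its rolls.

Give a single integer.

Answer: 20

Derivation:
Frame 1: STRIKE. 10 + next two rolls (3+7) = 20. Cumulative: 20
Frame 2: SPARE (3+7=10). 10 + next roll (7) = 17. Cumulative: 37
Frame 3: SPARE (7+3=10). 10 + next roll (8) = 18. Cumulative: 55
Frame 4: SPARE (8+2=10). 10 + next roll (0) = 10. Cumulative: 65
Frame 5: OPEN (0+5=5). Cumulative: 70
Frame 6: STRIKE. 10 + next two rolls (10+5) = 25. Cumulative: 95
Frame 7: STRIKE. 10 + next two rolls (5+5) = 20. Cumulative: 115
Frame 8: SPARE (5+5=10). 10 + next roll (5) = 15. Cumulative: 130
Frame 9: SPARE (5+5=10). 10 + next roll (10) = 20. Cumulative: 150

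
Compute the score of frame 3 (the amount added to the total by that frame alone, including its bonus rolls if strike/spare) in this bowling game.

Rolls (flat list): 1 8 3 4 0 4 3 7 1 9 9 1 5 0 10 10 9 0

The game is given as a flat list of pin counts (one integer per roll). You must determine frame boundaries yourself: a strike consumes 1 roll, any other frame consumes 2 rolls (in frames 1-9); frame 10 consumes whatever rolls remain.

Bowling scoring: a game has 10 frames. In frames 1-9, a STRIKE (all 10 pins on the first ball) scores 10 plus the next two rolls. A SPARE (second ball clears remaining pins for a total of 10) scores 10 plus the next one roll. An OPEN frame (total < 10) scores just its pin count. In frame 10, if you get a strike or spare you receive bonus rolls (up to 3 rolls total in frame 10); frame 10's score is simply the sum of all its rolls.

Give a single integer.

Frame 1: OPEN (1+8=9). Cumulative: 9
Frame 2: OPEN (3+4=7). Cumulative: 16
Frame 3: OPEN (0+4=4). Cumulative: 20
Frame 4: SPARE (3+7=10). 10 + next roll (1) = 11. Cumulative: 31
Frame 5: SPARE (1+9=10). 10 + next roll (9) = 19. Cumulative: 50

Answer: 4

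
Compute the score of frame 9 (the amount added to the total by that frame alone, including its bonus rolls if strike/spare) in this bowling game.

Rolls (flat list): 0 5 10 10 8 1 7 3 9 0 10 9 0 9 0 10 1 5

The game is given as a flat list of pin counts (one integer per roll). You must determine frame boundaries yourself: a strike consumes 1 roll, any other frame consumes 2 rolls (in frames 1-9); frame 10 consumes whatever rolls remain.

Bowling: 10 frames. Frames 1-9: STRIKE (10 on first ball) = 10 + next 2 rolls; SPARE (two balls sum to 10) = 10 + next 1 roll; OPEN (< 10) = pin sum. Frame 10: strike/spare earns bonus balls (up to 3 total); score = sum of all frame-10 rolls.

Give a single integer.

Answer: 9

Derivation:
Frame 1: OPEN (0+5=5). Cumulative: 5
Frame 2: STRIKE. 10 + next two rolls (10+8) = 28. Cumulative: 33
Frame 3: STRIKE. 10 + next two rolls (8+1) = 19. Cumulative: 52
Frame 4: OPEN (8+1=9). Cumulative: 61
Frame 5: SPARE (7+3=10). 10 + next roll (9) = 19. Cumulative: 80
Frame 6: OPEN (9+0=9). Cumulative: 89
Frame 7: STRIKE. 10 + next two rolls (9+0) = 19. Cumulative: 108
Frame 8: OPEN (9+0=9). Cumulative: 117
Frame 9: OPEN (9+0=9). Cumulative: 126
Frame 10: STRIKE. Sum of all frame-10 rolls (10+1+5) = 16. Cumulative: 142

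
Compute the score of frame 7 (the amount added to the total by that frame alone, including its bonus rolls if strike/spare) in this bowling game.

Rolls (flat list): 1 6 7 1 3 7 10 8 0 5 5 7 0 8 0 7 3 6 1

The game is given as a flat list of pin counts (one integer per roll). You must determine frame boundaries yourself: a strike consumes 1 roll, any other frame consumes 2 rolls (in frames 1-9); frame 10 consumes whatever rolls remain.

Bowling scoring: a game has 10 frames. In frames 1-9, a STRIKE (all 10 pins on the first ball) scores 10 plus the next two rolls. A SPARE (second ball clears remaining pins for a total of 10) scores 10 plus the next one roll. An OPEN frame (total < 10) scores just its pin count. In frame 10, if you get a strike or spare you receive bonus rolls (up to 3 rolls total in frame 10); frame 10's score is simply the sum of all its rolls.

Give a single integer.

Answer: 7

Derivation:
Frame 1: OPEN (1+6=7). Cumulative: 7
Frame 2: OPEN (7+1=8). Cumulative: 15
Frame 3: SPARE (3+7=10). 10 + next roll (10) = 20. Cumulative: 35
Frame 4: STRIKE. 10 + next two rolls (8+0) = 18. Cumulative: 53
Frame 5: OPEN (8+0=8). Cumulative: 61
Frame 6: SPARE (5+5=10). 10 + next roll (7) = 17. Cumulative: 78
Frame 7: OPEN (7+0=7). Cumulative: 85
Frame 8: OPEN (8+0=8). Cumulative: 93
Frame 9: SPARE (7+3=10). 10 + next roll (6) = 16. Cumulative: 109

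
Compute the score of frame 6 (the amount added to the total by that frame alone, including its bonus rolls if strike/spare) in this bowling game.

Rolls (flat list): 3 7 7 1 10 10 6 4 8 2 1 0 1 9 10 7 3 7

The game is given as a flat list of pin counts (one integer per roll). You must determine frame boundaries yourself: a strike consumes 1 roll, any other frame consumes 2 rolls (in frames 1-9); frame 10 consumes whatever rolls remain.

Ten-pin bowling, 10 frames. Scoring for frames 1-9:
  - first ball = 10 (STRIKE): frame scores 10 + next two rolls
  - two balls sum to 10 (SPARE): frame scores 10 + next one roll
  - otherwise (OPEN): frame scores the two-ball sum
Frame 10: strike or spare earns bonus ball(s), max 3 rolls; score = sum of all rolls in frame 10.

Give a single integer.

Frame 1: SPARE (3+7=10). 10 + next roll (7) = 17. Cumulative: 17
Frame 2: OPEN (7+1=8). Cumulative: 25
Frame 3: STRIKE. 10 + next two rolls (10+6) = 26. Cumulative: 51
Frame 4: STRIKE. 10 + next two rolls (6+4) = 20. Cumulative: 71
Frame 5: SPARE (6+4=10). 10 + next roll (8) = 18. Cumulative: 89
Frame 6: SPARE (8+2=10). 10 + next roll (1) = 11. Cumulative: 100
Frame 7: OPEN (1+0=1). Cumulative: 101
Frame 8: SPARE (1+9=10). 10 + next roll (10) = 20. Cumulative: 121

Answer: 11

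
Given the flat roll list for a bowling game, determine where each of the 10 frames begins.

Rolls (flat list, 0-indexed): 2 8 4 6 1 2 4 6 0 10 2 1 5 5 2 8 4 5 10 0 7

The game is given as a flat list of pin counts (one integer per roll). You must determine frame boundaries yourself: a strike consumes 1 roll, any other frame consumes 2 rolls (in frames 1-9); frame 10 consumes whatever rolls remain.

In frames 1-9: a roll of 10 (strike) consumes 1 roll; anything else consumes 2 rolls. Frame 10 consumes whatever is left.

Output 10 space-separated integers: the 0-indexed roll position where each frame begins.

Frame 1 starts at roll index 0: rolls=2,8 (sum=10), consumes 2 rolls
Frame 2 starts at roll index 2: rolls=4,6 (sum=10), consumes 2 rolls
Frame 3 starts at roll index 4: rolls=1,2 (sum=3), consumes 2 rolls
Frame 4 starts at roll index 6: rolls=4,6 (sum=10), consumes 2 rolls
Frame 5 starts at roll index 8: rolls=0,10 (sum=10), consumes 2 rolls
Frame 6 starts at roll index 10: rolls=2,1 (sum=3), consumes 2 rolls
Frame 7 starts at roll index 12: rolls=5,5 (sum=10), consumes 2 rolls
Frame 8 starts at roll index 14: rolls=2,8 (sum=10), consumes 2 rolls
Frame 9 starts at roll index 16: rolls=4,5 (sum=9), consumes 2 rolls
Frame 10 starts at roll index 18: 3 remaining rolls

Answer: 0 2 4 6 8 10 12 14 16 18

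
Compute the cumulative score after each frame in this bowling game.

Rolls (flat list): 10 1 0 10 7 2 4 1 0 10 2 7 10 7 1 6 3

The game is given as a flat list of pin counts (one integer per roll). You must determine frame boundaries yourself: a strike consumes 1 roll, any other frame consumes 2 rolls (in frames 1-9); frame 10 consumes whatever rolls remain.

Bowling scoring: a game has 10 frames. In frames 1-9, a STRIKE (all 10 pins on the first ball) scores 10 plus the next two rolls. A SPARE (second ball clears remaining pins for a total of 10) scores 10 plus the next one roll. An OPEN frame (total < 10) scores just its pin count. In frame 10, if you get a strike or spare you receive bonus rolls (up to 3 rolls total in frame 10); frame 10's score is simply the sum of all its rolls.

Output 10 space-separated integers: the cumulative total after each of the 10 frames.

Frame 1: STRIKE. 10 + next two rolls (1+0) = 11. Cumulative: 11
Frame 2: OPEN (1+0=1). Cumulative: 12
Frame 3: STRIKE. 10 + next two rolls (7+2) = 19. Cumulative: 31
Frame 4: OPEN (7+2=9). Cumulative: 40
Frame 5: OPEN (4+1=5). Cumulative: 45
Frame 6: SPARE (0+10=10). 10 + next roll (2) = 12. Cumulative: 57
Frame 7: OPEN (2+7=9). Cumulative: 66
Frame 8: STRIKE. 10 + next two rolls (7+1) = 18. Cumulative: 84
Frame 9: OPEN (7+1=8). Cumulative: 92
Frame 10: OPEN. Sum of all frame-10 rolls (6+3) = 9. Cumulative: 101

Answer: 11 12 31 40 45 57 66 84 92 101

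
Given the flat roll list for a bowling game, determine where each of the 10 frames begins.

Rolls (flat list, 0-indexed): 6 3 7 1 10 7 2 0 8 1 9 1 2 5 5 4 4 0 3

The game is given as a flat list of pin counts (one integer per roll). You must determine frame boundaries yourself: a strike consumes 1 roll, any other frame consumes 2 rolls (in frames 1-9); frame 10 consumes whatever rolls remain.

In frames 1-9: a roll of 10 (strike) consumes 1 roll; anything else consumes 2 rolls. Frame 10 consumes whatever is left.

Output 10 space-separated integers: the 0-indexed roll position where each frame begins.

Frame 1 starts at roll index 0: rolls=6,3 (sum=9), consumes 2 rolls
Frame 2 starts at roll index 2: rolls=7,1 (sum=8), consumes 2 rolls
Frame 3 starts at roll index 4: roll=10 (strike), consumes 1 roll
Frame 4 starts at roll index 5: rolls=7,2 (sum=9), consumes 2 rolls
Frame 5 starts at roll index 7: rolls=0,8 (sum=8), consumes 2 rolls
Frame 6 starts at roll index 9: rolls=1,9 (sum=10), consumes 2 rolls
Frame 7 starts at roll index 11: rolls=1,2 (sum=3), consumes 2 rolls
Frame 8 starts at roll index 13: rolls=5,5 (sum=10), consumes 2 rolls
Frame 9 starts at roll index 15: rolls=4,4 (sum=8), consumes 2 rolls
Frame 10 starts at roll index 17: 2 remaining rolls

Answer: 0 2 4 5 7 9 11 13 15 17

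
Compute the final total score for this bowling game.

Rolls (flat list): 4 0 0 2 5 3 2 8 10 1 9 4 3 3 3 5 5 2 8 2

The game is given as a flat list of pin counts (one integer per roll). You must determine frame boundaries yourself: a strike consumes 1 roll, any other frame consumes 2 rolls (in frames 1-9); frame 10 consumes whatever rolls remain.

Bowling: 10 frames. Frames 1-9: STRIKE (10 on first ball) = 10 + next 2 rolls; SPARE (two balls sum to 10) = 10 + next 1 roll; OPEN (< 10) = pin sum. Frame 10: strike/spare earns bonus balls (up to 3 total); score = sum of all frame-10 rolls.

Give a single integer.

Answer: 105

Derivation:
Frame 1: OPEN (4+0=4). Cumulative: 4
Frame 2: OPEN (0+2=2). Cumulative: 6
Frame 3: OPEN (5+3=8). Cumulative: 14
Frame 4: SPARE (2+8=10). 10 + next roll (10) = 20. Cumulative: 34
Frame 5: STRIKE. 10 + next two rolls (1+9) = 20. Cumulative: 54
Frame 6: SPARE (1+9=10). 10 + next roll (4) = 14. Cumulative: 68
Frame 7: OPEN (4+3=7). Cumulative: 75
Frame 8: OPEN (3+3=6). Cumulative: 81
Frame 9: SPARE (5+5=10). 10 + next roll (2) = 12. Cumulative: 93
Frame 10: SPARE. Sum of all frame-10 rolls (2+8+2) = 12. Cumulative: 105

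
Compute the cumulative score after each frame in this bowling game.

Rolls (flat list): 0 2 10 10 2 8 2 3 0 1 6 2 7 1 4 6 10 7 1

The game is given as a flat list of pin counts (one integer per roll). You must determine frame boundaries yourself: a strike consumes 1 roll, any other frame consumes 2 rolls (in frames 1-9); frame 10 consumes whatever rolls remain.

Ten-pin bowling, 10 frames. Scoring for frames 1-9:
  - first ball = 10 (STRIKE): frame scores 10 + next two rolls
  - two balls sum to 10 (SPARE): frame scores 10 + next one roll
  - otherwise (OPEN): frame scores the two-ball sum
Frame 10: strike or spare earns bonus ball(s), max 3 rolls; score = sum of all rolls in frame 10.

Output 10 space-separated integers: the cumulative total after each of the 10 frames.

Frame 1: OPEN (0+2=2). Cumulative: 2
Frame 2: STRIKE. 10 + next two rolls (10+2) = 22. Cumulative: 24
Frame 3: STRIKE. 10 + next two rolls (2+8) = 20. Cumulative: 44
Frame 4: SPARE (2+8=10). 10 + next roll (2) = 12. Cumulative: 56
Frame 5: OPEN (2+3=5). Cumulative: 61
Frame 6: OPEN (0+1=1). Cumulative: 62
Frame 7: OPEN (6+2=8). Cumulative: 70
Frame 8: OPEN (7+1=8). Cumulative: 78
Frame 9: SPARE (4+6=10). 10 + next roll (10) = 20. Cumulative: 98
Frame 10: STRIKE. Sum of all frame-10 rolls (10+7+1) = 18. Cumulative: 116

Answer: 2 24 44 56 61 62 70 78 98 116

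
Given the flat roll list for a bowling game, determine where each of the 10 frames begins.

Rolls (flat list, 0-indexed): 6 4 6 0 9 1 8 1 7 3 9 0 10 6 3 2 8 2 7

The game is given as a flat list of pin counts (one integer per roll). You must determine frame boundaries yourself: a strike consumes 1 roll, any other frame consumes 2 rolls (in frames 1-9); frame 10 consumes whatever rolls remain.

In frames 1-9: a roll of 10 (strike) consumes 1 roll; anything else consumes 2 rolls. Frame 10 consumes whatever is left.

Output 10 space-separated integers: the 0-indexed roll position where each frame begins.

Frame 1 starts at roll index 0: rolls=6,4 (sum=10), consumes 2 rolls
Frame 2 starts at roll index 2: rolls=6,0 (sum=6), consumes 2 rolls
Frame 3 starts at roll index 4: rolls=9,1 (sum=10), consumes 2 rolls
Frame 4 starts at roll index 6: rolls=8,1 (sum=9), consumes 2 rolls
Frame 5 starts at roll index 8: rolls=7,3 (sum=10), consumes 2 rolls
Frame 6 starts at roll index 10: rolls=9,0 (sum=9), consumes 2 rolls
Frame 7 starts at roll index 12: roll=10 (strike), consumes 1 roll
Frame 8 starts at roll index 13: rolls=6,3 (sum=9), consumes 2 rolls
Frame 9 starts at roll index 15: rolls=2,8 (sum=10), consumes 2 rolls
Frame 10 starts at roll index 17: 2 remaining rolls

Answer: 0 2 4 6 8 10 12 13 15 17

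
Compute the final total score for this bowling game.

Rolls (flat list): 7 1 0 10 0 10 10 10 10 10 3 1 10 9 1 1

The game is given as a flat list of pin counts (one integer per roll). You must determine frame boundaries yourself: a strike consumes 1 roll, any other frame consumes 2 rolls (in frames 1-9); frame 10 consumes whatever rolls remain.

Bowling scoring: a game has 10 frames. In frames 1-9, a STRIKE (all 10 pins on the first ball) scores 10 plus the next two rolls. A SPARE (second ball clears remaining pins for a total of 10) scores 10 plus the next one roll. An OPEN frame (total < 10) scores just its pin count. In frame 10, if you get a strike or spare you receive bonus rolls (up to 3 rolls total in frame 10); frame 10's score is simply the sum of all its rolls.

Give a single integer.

Frame 1: OPEN (7+1=8). Cumulative: 8
Frame 2: SPARE (0+10=10). 10 + next roll (0) = 10. Cumulative: 18
Frame 3: SPARE (0+10=10). 10 + next roll (10) = 20. Cumulative: 38
Frame 4: STRIKE. 10 + next two rolls (10+10) = 30. Cumulative: 68
Frame 5: STRIKE. 10 + next two rolls (10+10) = 30. Cumulative: 98
Frame 6: STRIKE. 10 + next two rolls (10+3) = 23. Cumulative: 121
Frame 7: STRIKE. 10 + next two rolls (3+1) = 14. Cumulative: 135
Frame 8: OPEN (3+1=4). Cumulative: 139
Frame 9: STRIKE. 10 + next two rolls (9+1) = 20. Cumulative: 159
Frame 10: SPARE. Sum of all frame-10 rolls (9+1+1) = 11. Cumulative: 170

Answer: 170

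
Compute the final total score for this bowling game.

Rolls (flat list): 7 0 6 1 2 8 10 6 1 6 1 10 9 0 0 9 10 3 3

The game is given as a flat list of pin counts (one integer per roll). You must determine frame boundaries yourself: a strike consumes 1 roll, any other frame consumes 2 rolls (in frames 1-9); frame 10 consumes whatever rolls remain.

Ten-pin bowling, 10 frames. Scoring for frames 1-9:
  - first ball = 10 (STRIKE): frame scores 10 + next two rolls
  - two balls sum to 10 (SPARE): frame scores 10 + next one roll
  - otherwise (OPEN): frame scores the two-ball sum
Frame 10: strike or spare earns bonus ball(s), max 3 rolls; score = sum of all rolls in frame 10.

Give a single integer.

Answer: 118

Derivation:
Frame 1: OPEN (7+0=7). Cumulative: 7
Frame 2: OPEN (6+1=7). Cumulative: 14
Frame 3: SPARE (2+8=10). 10 + next roll (10) = 20. Cumulative: 34
Frame 4: STRIKE. 10 + next two rolls (6+1) = 17. Cumulative: 51
Frame 5: OPEN (6+1=7). Cumulative: 58
Frame 6: OPEN (6+1=7). Cumulative: 65
Frame 7: STRIKE. 10 + next two rolls (9+0) = 19. Cumulative: 84
Frame 8: OPEN (9+0=9). Cumulative: 93
Frame 9: OPEN (0+9=9). Cumulative: 102
Frame 10: STRIKE. Sum of all frame-10 rolls (10+3+3) = 16. Cumulative: 118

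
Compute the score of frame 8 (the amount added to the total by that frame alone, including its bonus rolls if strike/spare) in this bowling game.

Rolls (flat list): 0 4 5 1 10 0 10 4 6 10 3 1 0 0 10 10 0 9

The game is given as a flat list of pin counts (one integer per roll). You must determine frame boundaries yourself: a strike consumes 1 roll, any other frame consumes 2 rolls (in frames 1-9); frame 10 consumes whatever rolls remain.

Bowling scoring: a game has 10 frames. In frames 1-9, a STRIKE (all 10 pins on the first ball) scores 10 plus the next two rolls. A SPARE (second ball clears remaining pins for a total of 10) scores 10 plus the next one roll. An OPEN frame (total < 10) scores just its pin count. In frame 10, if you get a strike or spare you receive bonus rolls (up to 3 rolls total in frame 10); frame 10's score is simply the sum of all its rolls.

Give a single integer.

Frame 1: OPEN (0+4=4). Cumulative: 4
Frame 2: OPEN (5+1=6). Cumulative: 10
Frame 3: STRIKE. 10 + next two rolls (0+10) = 20. Cumulative: 30
Frame 4: SPARE (0+10=10). 10 + next roll (4) = 14. Cumulative: 44
Frame 5: SPARE (4+6=10). 10 + next roll (10) = 20. Cumulative: 64
Frame 6: STRIKE. 10 + next two rolls (3+1) = 14. Cumulative: 78
Frame 7: OPEN (3+1=4). Cumulative: 82
Frame 8: OPEN (0+0=0). Cumulative: 82
Frame 9: STRIKE. 10 + next two rolls (10+0) = 20. Cumulative: 102
Frame 10: STRIKE. Sum of all frame-10 rolls (10+0+9) = 19. Cumulative: 121

Answer: 0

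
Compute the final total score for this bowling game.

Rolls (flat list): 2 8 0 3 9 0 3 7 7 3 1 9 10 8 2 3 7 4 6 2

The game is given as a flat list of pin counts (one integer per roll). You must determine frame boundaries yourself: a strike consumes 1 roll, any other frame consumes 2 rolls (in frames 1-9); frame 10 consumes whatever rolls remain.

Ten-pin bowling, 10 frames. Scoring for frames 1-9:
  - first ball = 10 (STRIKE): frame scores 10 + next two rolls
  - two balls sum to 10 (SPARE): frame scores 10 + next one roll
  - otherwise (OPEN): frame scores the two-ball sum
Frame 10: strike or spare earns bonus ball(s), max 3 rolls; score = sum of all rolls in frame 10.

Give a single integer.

Frame 1: SPARE (2+8=10). 10 + next roll (0) = 10. Cumulative: 10
Frame 2: OPEN (0+3=3). Cumulative: 13
Frame 3: OPEN (9+0=9). Cumulative: 22
Frame 4: SPARE (3+7=10). 10 + next roll (7) = 17. Cumulative: 39
Frame 5: SPARE (7+3=10). 10 + next roll (1) = 11. Cumulative: 50
Frame 6: SPARE (1+9=10). 10 + next roll (10) = 20. Cumulative: 70
Frame 7: STRIKE. 10 + next two rolls (8+2) = 20. Cumulative: 90
Frame 8: SPARE (8+2=10). 10 + next roll (3) = 13. Cumulative: 103
Frame 9: SPARE (3+7=10). 10 + next roll (4) = 14. Cumulative: 117
Frame 10: SPARE. Sum of all frame-10 rolls (4+6+2) = 12. Cumulative: 129

Answer: 129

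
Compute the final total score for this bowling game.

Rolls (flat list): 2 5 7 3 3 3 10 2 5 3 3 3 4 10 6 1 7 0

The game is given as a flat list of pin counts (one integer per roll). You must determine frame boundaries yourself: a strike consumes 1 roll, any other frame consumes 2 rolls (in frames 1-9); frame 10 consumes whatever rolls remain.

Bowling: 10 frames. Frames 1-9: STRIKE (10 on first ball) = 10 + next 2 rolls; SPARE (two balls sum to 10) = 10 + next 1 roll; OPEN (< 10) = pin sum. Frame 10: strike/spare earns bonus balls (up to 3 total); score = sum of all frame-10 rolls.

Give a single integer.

Answer: 94

Derivation:
Frame 1: OPEN (2+5=7). Cumulative: 7
Frame 2: SPARE (7+3=10). 10 + next roll (3) = 13. Cumulative: 20
Frame 3: OPEN (3+3=6). Cumulative: 26
Frame 4: STRIKE. 10 + next two rolls (2+5) = 17. Cumulative: 43
Frame 5: OPEN (2+5=7). Cumulative: 50
Frame 6: OPEN (3+3=6). Cumulative: 56
Frame 7: OPEN (3+4=7). Cumulative: 63
Frame 8: STRIKE. 10 + next two rolls (6+1) = 17. Cumulative: 80
Frame 9: OPEN (6+1=7). Cumulative: 87
Frame 10: OPEN. Sum of all frame-10 rolls (7+0) = 7. Cumulative: 94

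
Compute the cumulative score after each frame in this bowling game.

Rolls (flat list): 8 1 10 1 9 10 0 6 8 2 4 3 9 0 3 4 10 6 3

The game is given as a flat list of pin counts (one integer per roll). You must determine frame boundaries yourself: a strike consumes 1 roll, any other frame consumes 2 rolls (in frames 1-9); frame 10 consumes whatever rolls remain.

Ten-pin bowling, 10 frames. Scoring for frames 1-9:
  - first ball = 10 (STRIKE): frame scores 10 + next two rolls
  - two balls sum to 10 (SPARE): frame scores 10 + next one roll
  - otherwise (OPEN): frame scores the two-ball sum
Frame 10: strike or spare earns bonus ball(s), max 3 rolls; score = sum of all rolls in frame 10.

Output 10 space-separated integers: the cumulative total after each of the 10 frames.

Answer: 9 29 49 65 71 85 92 101 108 127

Derivation:
Frame 1: OPEN (8+1=9). Cumulative: 9
Frame 2: STRIKE. 10 + next two rolls (1+9) = 20. Cumulative: 29
Frame 3: SPARE (1+9=10). 10 + next roll (10) = 20. Cumulative: 49
Frame 4: STRIKE. 10 + next two rolls (0+6) = 16. Cumulative: 65
Frame 5: OPEN (0+6=6). Cumulative: 71
Frame 6: SPARE (8+2=10). 10 + next roll (4) = 14. Cumulative: 85
Frame 7: OPEN (4+3=7). Cumulative: 92
Frame 8: OPEN (9+0=9). Cumulative: 101
Frame 9: OPEN (3+4=7). Cumulative: 108
Frame 10: STRIKE. Sum of all frame-10 rolls (10+6+3) = 19. Cumulative: 127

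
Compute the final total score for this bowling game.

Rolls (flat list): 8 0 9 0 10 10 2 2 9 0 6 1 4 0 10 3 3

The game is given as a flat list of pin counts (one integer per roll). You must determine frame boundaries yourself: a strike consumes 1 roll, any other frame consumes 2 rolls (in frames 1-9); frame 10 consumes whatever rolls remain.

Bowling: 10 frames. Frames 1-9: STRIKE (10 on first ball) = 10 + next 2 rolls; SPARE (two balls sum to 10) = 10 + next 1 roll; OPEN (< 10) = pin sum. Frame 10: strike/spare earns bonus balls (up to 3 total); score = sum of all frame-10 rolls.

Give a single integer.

Frame 1: OPEN (8+0=8). Cumulative: 8
Frame 2: OPEN (9+0=9). Cumulative: 17
Frame 3: STRIKE. 10 + next two rolls (10+2) = 22. Cumulative: 39
Frame 4: STRIKE. 10 + next two rolls (2+2) = 14. Cumulative: 53
Frame 5: OPEN (2+2=4). Cumulative: 57
Frame 6: OPEN (9+0=9). Cumulative: 66
Frame 7: OPEN (6+1=7). Cumulative: 73
Frame 8: OPEN (4+0=4). Cumulative: 77
Frame 9: STRIKE. 10 + next two rolls (3+3) = 16. Cumulative: 93
Frame 10: OPEN. Sum of all frame-10 rolls (3+3) = 6. Cumulative: 99

Answer: 99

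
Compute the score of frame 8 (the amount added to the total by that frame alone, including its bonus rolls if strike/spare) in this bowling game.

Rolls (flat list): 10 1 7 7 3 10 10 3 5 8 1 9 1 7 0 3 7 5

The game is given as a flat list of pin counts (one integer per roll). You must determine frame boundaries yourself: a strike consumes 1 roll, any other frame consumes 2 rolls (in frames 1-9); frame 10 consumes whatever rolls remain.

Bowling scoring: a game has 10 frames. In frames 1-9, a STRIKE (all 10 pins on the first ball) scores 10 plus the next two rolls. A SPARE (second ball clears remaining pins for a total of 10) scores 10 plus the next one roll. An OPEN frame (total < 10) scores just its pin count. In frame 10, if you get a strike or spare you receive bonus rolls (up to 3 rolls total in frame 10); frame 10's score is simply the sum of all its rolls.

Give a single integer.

Answer: 17

Derivation:
Frame 1: STRIKE. 10 + next two rolls (1+7) = 18. Cumulative: 18
Frame 2: OPEN (1+7=8). Cumulative: 26
Frame 3: SPARE (7+3=10). 10 + next roll (10) = 20. Cumulative: 46
Frame 4: STRIKE. 10 + next two rolls (10+3) = 23. Cumulative: 69
Frame 5: STRIKE. 10 + next two rolls (3+5) = 18. Cumulative: 87
Frame 6: OPEN (3+5=8). Cumulative: 95
Frame 7: OPEN (8+1=9). Cumulative: 104
Frame 8: SPARE (9+1=10). 10 + next roll (7) = 17. Cumulative: 121
Frame 9: OPEN (7+0=7). Cumulative: 128
Frame 10: SPARE. Sum of all frame-10 rolls (3+7+5) = 15. Cumulative: 143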